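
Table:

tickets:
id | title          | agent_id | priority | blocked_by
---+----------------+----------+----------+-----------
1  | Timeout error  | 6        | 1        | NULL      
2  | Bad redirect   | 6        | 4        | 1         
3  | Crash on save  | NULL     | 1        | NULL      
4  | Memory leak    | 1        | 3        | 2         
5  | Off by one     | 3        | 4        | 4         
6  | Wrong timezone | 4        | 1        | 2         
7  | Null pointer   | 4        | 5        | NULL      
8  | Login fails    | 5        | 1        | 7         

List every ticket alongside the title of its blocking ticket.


This is a self-join: tickets is joined to a second copy of itself, matching each row's blocked_by to another row's id. Use LEFT JOIN so rows with blocked_by=NULL are kept.
  - ticket 1 (Timeout error): blocked_by=NULL -> NULL
  - ticket 2 (Bad redirect): blocked_by=1 -> Timeout error
  - ticket 3 (Crash on save): blocked_by=NULL -> NULL
  - ticket 4 (Memory leak): blocked_by=2 -> Bad redirect
  - ticket 5 (Off by one): blocked_by=4 -> Memory leak
  - ticket 6 (Wrong timezone): blocked_by=2 -> Bad redirect
  - ticket 7 (Null pointer): blocked_by=NULL -> NULL
  - ticket 8 (Login fails): blocked_by=7 -> Null pointer

SQL:
SELECT a.title AS item, b.title AS blocked_by
FROM tickets a
LEFT JOIN tickets b ON a.blocked_by = b.id

Result:
item           | blocked_by   
---------------+--------------
Timeout error  | NULL         
Bad redirect   | Timeout error
Crash on save  | NULL         
Memory leak    | Bad redirect 
Off by one     | Memory leak  
Wrong timezone | Bad redirect 
Null pointer   | NULL         
Login fails    | Null pointer 


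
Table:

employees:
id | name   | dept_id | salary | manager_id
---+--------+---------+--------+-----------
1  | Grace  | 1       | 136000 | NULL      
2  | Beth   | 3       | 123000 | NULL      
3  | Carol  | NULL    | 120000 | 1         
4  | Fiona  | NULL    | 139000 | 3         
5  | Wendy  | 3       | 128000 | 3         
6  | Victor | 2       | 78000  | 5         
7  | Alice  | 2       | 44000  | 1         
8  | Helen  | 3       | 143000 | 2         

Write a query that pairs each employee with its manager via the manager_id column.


This is a self-join: employees is joined to a second copy of itself, matching each row's manager_id to another row's id. Use LEFT JOIN so rows with manager_id=NULL are kept.
  - employee 1 (Grace): manager_id=NULL -> NULL
  - employee 2 (Beth): manager_id=NULL -> NULL
  - employee 3 (Carol): manager_id=1 -> Grace
  - employee 4 (Fiona): manager_id=3 -> Carol
  - employee 5 (Wendy): manager_id=3 -> Carol
  - employee 6 (Victor): manager_id=5 -> Wendy
  - employee 7 (Alice): manager_id=1 -> Grace
  - employee 8 (Helen): manager_id=2 -> Beth

SQL:
SELECT a.name AS item, b.name AS manager
FROM employees a
LEFT JOIN employees b ON a.manager_id = b.id

Result:
item   | manager
-------+--------
Grace  | NULL   
Beth   | NULL   
Carol  | Grace  
Fiona  | Carol  
Wendy  | Carol  
Victor | Wendy  
Alice  | Grace  
Helen  | Beth   


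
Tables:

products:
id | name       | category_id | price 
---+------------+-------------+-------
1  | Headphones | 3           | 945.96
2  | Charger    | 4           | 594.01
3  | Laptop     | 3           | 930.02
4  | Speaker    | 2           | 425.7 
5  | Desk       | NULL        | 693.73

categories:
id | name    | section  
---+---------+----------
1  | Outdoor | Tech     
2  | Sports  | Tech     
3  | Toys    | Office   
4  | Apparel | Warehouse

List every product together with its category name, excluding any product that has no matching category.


INNER JOIN keeps only products rows whose category_id matches an id in categories. Walk through each product:
  - product 1 (Headphones): category_id=3 -> matches Toys
  - product 2 (Charger): category_id=4 -> matches Apparel
  - product 3 (Laptop): category_id=3 -> matches Toys
  - product 4 (Speaker): category_id=2 -> matches Sports
  - product 5 (Desk): category_id=NULL, no match -> dropped
So 1 of 5 rows is dropped.

SQL:
SELECT a.name, b.name AS category
FROM products a
INNER JOIN categories b ON a.category_id = b.id

Result:
name       | category
-----------+---------
Headphones | Toys    
Charger    | Apparel 
Laptop     | Toys    
Speaker    | Sports  


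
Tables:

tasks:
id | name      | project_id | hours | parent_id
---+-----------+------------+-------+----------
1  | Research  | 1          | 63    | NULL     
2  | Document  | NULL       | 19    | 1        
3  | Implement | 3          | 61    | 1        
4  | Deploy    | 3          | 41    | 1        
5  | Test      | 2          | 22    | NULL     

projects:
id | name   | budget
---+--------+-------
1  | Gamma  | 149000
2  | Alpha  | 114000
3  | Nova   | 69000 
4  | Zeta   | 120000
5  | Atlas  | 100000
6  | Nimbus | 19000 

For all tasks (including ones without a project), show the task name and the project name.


LEFT JOIN keeps every row from tasks (the left table); where project_id has no match in projects, the project columns become NULL. Walk through each task:
  - task 1 (Research): project_id=1 -> matches Gamma
  - task 2 (Document): project_id=NULL, no match -> kept with NULL
  - task 3 (Implement): project_id=3 -> matches Nova
  - task 4 (Deploy): project_id=3 -> matches Nova
  - task 5 (Test): project_id=2 -> matches Alpha
All 5 rows appear; 1 has NULL project.

SQL:
SELECT a.name, b.name AS project
FROM tasks a
LEFT JOIN projects b ON a.project_id = b.id

Result:
name      | project
----------+--------
Research  | Gamma  
Document  | NULL   
Implement | Nova   
Deploy    | Nova   
Test      | Alpha  


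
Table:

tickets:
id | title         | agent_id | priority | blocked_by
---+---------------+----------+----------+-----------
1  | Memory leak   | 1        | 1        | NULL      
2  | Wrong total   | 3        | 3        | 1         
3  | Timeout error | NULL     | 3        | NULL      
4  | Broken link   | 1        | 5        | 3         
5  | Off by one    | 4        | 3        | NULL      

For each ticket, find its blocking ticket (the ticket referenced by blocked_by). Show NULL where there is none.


This is a self-join: tickets is joined to a second copy of itself, matching each row's blocked_by to another row's id. Use LEFT JOIN so rows with blocked_by=NULL are kept.
  - ticket 1 (Memory leak): blocked_by=NULL -> NULL
  - ticket 2 (Wrong total): blocked_by=1 -> Memory leak
  - ticket 3 (Timeout error): blocked_by=NULL -> NULL
  - ticket 4 (Broken link): blocked_by=3 -> Timeout error
  - ticket 5 (Off by one): blocked_by=NULL -> NULL

SQL:
SELECT a.title AS item, b.title AS blocked_by
FROM tickets a
LEFT JOIN tickets b ON a.blocked_by = b.id

Result:
item          | blocked_by   
--------------+--------------
Memory leak   | NULL         
Wrong total   | Memory leak  
Timeout error | NULL         
Broken link   | Timeout error
Off by one    | NULL         


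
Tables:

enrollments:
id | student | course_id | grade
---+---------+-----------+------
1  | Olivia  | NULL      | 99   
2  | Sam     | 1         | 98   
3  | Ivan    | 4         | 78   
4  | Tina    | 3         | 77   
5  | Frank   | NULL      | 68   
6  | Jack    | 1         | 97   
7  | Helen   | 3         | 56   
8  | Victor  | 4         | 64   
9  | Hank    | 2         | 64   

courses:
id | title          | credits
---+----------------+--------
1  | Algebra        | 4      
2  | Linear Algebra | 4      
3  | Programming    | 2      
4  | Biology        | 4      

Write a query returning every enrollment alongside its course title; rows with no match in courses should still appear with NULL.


LEFT JOIN keeps every row from enrollments (the left table); where course_id has no match in courses, the course columns become NULL. Walk through each enrollment:
  - enrollment 1 (Olivia): course_id=NULL, no match -> kept with NULL
  - enrollment 2 (Sam): course_id=1 -> matches Algebra
  - enrollment 3 (Ivan): course_id=4 -> matches Biology
  - enrollment 4 (Tina): course_id=3 -> matches Programming
  - enrollment 5 (Frank): course_id=NULL, no match -> kept with NULL
  - enrollment 6 (Jack): course_id=1 -> matches Algebra
  - enrollment 7 (Helen): course_id=3 -> matches Programming
  - enrollment 8 (Victor): course_id=4 -> matches Biology
  - enrollment 9 (Hank): course_id=2 -> matches Linear Algebra
All 9 rows appear; 2 have NULL course.

SQL:
SELECT a.student, b.title AS course
FROM enrollments a
LEFT JOIN courses b ON a.course_id = b.id

Result:
student | course        
--------+---------------
Olivia  | NULL          
Sam     | Algebra       
Ivan    | Biology       
Tina    | Programming   
Frank   | NULL          
Jack    | Algebra       
Helen   | Programming   
Victor  | Biology       
Hank    | Linear Algebra


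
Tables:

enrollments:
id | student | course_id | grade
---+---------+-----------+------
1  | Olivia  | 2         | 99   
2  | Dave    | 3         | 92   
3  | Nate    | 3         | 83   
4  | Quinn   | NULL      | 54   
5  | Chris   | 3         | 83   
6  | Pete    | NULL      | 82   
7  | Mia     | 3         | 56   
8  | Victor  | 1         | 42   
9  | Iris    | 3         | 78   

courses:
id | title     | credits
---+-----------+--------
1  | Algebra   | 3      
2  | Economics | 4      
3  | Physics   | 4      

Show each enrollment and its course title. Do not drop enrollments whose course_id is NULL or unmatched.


LEFT JOIN keeps every row from enrollments (the left table); where course_id has no match in courses, the course columns become NULL. Walk through each enrollment:
  - enrollment 1 (Olivia): course_id=2 -> matches Economics
  - enrollment 2 (Dave): course_id=3 -> matches Physics
  - enrollment 3 (Nate): course_id=3 -> matches Physics
  - enrollment 4 (Quinn): course_id=NULL, no match -> kept with NULL
  - enrollment 5 (Chris): course_id=3 -> matches Physics
  - enrollment 6 (Pete): course_id=NULL, no match -> kept with NULL
  - enrollment 7 (Mia): course_id=3 -> matches Physics
  - enrollment 8 (Victor): course_id=1 -> matches Algebra
  - enrollment 9 (Iris): course_id=3 -> matches Physics
All 9 rows appear; 2 have NULL course.

SQL:
SELECT a.student, b.title AS course
FROM enrollments a
LEFT JOIN courses b ON a.course_id = b.id

Result:
student | course   
--------+----------
Olivia  | Economics
Dave    | Physics  
Nate    | Physics  
Quinn   | NULL     
Chris   | Physics  
Pete    | NULL     
Mia     | Physics  
Victor  | Algebra  
Iris    | Physics  


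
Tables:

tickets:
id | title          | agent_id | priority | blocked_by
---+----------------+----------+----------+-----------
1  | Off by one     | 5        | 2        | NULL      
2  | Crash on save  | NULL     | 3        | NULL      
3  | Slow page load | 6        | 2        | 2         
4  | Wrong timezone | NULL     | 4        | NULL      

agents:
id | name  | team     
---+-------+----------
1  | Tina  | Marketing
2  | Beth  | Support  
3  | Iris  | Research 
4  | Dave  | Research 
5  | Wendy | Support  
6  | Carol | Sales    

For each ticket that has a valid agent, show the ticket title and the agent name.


INNER JOIN keeps only tickets rows whose agent_id matches an id in agents. Walk through each ticket:
  - ticket 1 (Off by one): agent_id=5 -> matches Wendy
  - ticket 2 (Crash on save): agent_id=NULL, no match -> dropped
  - ticket 3 (Slow page load): agent_id=6 -> matches Carol
  - ticket 4 (Wrong timezone): agent_id=NULL, no match -> dropped
So 2 of 4 rows are dropped.

SQL:
SELECT a.title, b.name AS agent
FROM tickets a
INNER JOIN agents b ON a.agent_id = b.id

Result:
title          | agent
---------------+------
Off by one     | Wendy
Slow page load | Carol


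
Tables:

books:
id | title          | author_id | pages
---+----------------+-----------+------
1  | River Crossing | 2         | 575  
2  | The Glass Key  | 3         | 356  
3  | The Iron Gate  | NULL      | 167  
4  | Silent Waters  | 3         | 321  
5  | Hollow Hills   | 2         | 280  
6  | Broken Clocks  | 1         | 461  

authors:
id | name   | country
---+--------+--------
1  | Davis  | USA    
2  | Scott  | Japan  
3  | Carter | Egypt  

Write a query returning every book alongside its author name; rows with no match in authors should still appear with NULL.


LEFT JOIN keeps every row from books (the left table); where author_id has no match in authors, the author columns become NULL. Walk through each book:
  - book 1 (River Crossing): author_id=2 -> matches Scott
  - book 2 (The Glass Key): author_id=3 -> matches Carter
  - book 3 (The Iron Gate): author_id=NULL, no match -> kept with NULL
  - book 4 (Silent Waters): author_id=3 -> matches Carter
  - book 5 (Hollow Hills): author_id=2 -> matches Scott
  - book 6 (Broken Clocks): author_id=1 -> matches Davis
All 6 rows appear; 1 has NULL author.

SQL:
SELECT a.title, b.name AS author
FROM books a
LEFT JOIN authors b ON a.author_id = b.id

Result:
title          | author
---------------+-------
River Crossing | Scott 
The Glass Key  | Carter
The Iron Gate  | NULL  
Silent Waters  | Carter
Hollow Hills   | Scott 
Broken Clocks  | Davis 


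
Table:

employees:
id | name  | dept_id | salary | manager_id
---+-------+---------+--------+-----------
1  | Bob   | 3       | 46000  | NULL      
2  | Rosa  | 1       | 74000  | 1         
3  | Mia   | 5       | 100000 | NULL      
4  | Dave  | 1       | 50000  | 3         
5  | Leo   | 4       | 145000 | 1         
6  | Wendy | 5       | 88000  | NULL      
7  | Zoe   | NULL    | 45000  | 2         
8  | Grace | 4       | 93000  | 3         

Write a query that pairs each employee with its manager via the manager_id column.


This is a self-join: employees is joined to a second copy of itself, matching each row's manager_id to another row's id. Use LEFT JOIN so rows with manager_id=NULL are kept.
  - employee 1 (Bob): manager_id=NULL -> NULL
  - employee 2 (Rosa): manager_id=1 -> Bob
  - employee 3 (Mia): manager_id=NULL -> NULL
  - employee 4 (Dave): manager_id=3 -> Mia
  - employee 5 (Leo): manager_id=1 -> Bob
  - employee 6 (Wendy): manager_id=NULL -> NULL
  - employee 7 (Zoe): manager_id=2 -> Rosa
  - employee 8 (Grace): manager_id=3 -> Mia

SQL:
SELECT a.name AS item, b.name AS manager
FROM employees a
LEFT JOIN employees b ON a.manager_id = b.id

Result:
item  | manager
------+--------
Bob   | NULL   
Rosa  | Bob    
Mia   | NULL   
Dave  | Mia    
Leo   | Bob    
Wendy | NULL   
Zoe   | Rosa   
Grace | Mia    


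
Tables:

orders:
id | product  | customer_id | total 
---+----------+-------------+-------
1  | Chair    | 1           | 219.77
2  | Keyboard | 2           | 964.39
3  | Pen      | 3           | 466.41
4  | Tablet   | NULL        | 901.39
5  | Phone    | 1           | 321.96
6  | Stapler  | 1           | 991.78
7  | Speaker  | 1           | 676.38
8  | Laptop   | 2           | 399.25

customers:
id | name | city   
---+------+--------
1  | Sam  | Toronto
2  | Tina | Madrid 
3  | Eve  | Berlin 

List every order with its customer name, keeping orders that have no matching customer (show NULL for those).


LEFT JOIN keeps every row from orders (the left table); where customer_id has no match in customers, the customer columns become NULL. Walk through each order:
  - order 1 (Chair): customer_id=1 -> matches Sam
  - order 2 (Keyboard): customer_id=2 -> matches Tina
  - order 3 (Pen): customer_id=3 -> matches Eve
  - order 4 (Tablet): customer_id=NULL, no match -> kept with NULL
  - order 5 (Phone): customer_id=1 -> matches Sam
  - order 6 (Stapler): customer_id=1 -> matches Sam
  - order 7 (Speaker): customer_id=1 -> matches Sam
  - order 8 (Laptop): customer_id=2 -> matches Tina
All 8 rows appear; 1 has NULL customer.

SQL:
SELECT a.product, b.name AS customer
FROM orders a
LEFT JOIN customers b ON a.customer_id = b.id

Result:
product  | customer
---------+---------
Chair    | Sam     
Keyboard | Tina    
Pen      | Eve     
Tablet   | NULL    
Phone    | Sam     
Stapler  | Sam     
Speaker  | Sam     
Laptop   | Tina    


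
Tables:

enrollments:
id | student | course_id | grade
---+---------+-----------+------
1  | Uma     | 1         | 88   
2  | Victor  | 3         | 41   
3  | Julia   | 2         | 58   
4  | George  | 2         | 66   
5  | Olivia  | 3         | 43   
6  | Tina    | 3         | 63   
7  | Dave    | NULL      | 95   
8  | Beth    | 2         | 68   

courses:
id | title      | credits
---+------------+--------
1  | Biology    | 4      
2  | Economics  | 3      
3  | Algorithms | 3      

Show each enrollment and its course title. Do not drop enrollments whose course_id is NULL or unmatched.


LEFT JOIN keeps every row from enrollments (the left table); where course_id has no match in courses, the course columns become NULL. Walk through each enrollment:
  - enrollment 1 (Uma): course_id=1 -> matches Biology
  - enrollment 2 (Victor): course_id=3 -> matches Algorithms
  - enrollment 3 (Julia): course_id=2 -> matches Economics
  - enrollment 4 (George): course_id=2 -> matches Economics
  - enrollment 5 (Olivia): course_id=3 -> matches Algorithms
  - enrollment 6 (Tina): course_id=3 -> matches Algorithms
  - enrollment 7 (Dave): course_id=NULL, no match -> kept with NULL
  - enrollment 8 (Beth): course_id=2 -> matches Economics
All 8 rows appear; 1 has NULL course.

SQL:
SELECT a.student, b.title AS course
FROM enrollments a
LEFT JOIN courses b ON a.course_id = b.id

Result:
student | course    
--------+-----------
Uma     | Biology   
Victor  | Algorithms
Julia   | Economics 
George  | Economics 
Olivia  | Algorithms
Tina    | Algorithms
Dave    | NULL      
Beth    | Economics 


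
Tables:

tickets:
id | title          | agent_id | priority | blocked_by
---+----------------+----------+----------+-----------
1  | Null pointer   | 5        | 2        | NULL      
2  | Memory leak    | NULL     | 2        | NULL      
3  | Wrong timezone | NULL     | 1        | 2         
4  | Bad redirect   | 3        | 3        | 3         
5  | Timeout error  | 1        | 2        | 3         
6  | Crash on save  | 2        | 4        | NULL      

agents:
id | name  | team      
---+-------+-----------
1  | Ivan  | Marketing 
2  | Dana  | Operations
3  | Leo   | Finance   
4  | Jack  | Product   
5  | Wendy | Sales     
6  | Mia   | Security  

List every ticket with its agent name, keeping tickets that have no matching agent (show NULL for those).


LEFT JOIN keeps every row from tickets (the left table); where agent_id has no match in agents, the agent columns become NULL. Walk through each ticket:
  - ticket 1 (Null pointer): agent_id=5 -> matches Wendy
  - ticket 2 (Memory leak): agent_id=NULL, no match -> kept with NULL
  - ticket 3 (Wrong timezone): agent_id=NULL, no match -> kept with NULL
  - ticket 4 (Bad redirect): agent_id=3 -> matches Leo
  - ticket 5 (Timeout error): agent_id=1 -> matches Ivan
  - ticket 6 (Crash on save): agent_id=2 -> matches Dana
All 6 rows appear; 2 have NULL agent.

SQL:
SELECT a.title, b.name AS agent
FROM tickets a
LEFT JOIN agents b ON a.agent_id = b.id

Result:
title          | agent
---------------+------
Null pointer   | Wendy
Memory leak    | NULL 
Wrong timezone | NULL 
Bad redirect   | Leo  
Timeout error  | Ivan 
Crash on save  | Dana 


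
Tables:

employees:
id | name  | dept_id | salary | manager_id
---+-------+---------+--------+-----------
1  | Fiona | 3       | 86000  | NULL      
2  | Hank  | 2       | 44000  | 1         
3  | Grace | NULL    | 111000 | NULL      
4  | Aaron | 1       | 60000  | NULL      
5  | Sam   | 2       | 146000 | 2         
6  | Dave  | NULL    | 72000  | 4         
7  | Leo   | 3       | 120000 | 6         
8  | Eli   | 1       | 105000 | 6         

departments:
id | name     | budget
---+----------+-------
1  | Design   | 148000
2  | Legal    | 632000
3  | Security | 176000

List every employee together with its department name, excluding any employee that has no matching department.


INNER JOIN keeps only employees rows whose dept_id matches an id in departments. Walk through each employee:
  - employee 1 (Fiona): dept_id=3 -> matches Security
  - employee 2 (Hank): dept_id=2 -> matches Legal
  - employee 3 (Grace): dept_id=NULL, no match -> dropped
  - employee 4 (Aaron): dept_id=1 -> matches Design
  - employee 5 (Sam): dept_id=2 -> matches Legal
  - employee 6 (Dave): dept_id=NULL, no match -> dropped
  - employee 7 (Leo): dept_id=3 -> matches Security
  - employee 8 (Eli): dept_id=1 -> matches Design
So 2 of 8 rows are dropped.

SQL:
SELECT a.name, b.name AS department
FROM employees a
INNER JOIN departments b ON a.dept_id = b.id

Result:
name  | department
------+-----------
Fiona | Security  
Hank  | Legal     
Aaron | Design    
Sam   | Legal     
Leo   | Security  
Eli   | Design    


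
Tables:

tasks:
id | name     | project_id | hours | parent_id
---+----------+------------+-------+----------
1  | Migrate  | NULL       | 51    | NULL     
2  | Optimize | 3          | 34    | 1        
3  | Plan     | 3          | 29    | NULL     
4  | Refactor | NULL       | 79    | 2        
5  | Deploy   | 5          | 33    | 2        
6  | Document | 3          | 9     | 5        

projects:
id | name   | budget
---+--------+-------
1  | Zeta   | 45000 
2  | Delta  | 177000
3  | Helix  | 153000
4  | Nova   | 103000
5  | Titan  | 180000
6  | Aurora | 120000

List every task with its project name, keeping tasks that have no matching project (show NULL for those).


LEFT JOIN keeps every row from tasks (the left table); where project_id has no match in projects, the project columns become NULL. Walk through each task:
  - task 1 (Migrate): project_id=NULL, no match -> kept with NULL
  - task 2 (Optimize): project_id=3 -> matches Helix
  - task 3 (Plan): project_id=3 -> matches Helix
  - task 4 (Refactor): project_id=NULL, no match -> kept with NULL
  - task 5 (Deploy): project_id=5 -> matches Titan
  - task 6 (Document): project_id=3 -> matches Helix
All 6 rows appear; 2 have NULL project.

SQL:
SELECT a.name, b.name AS project
FROM tasks a
LEFT JOIN projects b ON a.project_id = b.id

Result:
name     | project
---------+--------
Migrate  | NULL   
Optimize | Helix  
Plan     | Helix  
Refactor | NULL   
Deploy   | Titan  
Document | Helix  


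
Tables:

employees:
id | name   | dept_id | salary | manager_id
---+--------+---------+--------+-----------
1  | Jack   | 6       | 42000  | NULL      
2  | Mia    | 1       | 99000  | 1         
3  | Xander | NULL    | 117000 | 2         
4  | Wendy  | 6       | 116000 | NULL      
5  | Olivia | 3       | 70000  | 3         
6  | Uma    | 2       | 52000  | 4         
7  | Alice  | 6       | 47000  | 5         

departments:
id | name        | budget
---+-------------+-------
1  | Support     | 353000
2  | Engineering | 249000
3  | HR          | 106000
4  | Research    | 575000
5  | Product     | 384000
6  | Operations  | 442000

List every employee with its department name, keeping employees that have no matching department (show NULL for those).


LEFT JOIN keeps every row from employees (the left table); where dept_id has no match in departments, the department columns become NULL. Walk through each employee:
  - employee 1 (Jack): dept_id=6 -> matches Operations
  - employee 2 (Mia): dept_id=1 -> matches Support
  - employee 3 (Xander): dept_id=NULL, no match -> kept with NULL
  - employee 4 (Wendy): dept_id=6 -> matches Operations
  - employee 5 (Olivia): dept_id=3 -> matches HR
  - employee 6 (Uma): dept_id=2 -> matches Engineering
  - employee 7 (Alice): dept_id=6 -> matches Operations
All 7 rows appear; 1 has NULL department.

SQL:
SELECT a.name, b.name AS department
FROM employees a
LEFT JOIN departments b ON a.dept_id = b.id

Result:
name   | department 
-------+------------
Jack   | Operations 
Mia    | Support    
Xander | NULL       
Wendy  | Operations 
Olivia | HR         
Uma    | Engineering
Alice  | Operations 


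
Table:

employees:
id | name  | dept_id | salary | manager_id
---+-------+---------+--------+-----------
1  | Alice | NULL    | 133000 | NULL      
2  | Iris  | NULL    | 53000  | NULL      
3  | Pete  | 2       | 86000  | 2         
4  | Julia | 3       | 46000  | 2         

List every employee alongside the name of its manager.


This is a self-join: employees is joined to a second copy of itself, matching each row's manager_id to another row's id. Use LEFT JOIN so rows with manager_id=NULL are kept.
  - employee 1 (Alice): manager_id=NULL -> NULL
  - employee 2 (Iris): manager_id=NULL -> NULL
  - employee 3 (Pete): manager_id=2 -> Iris
  - employee 4 (Julia): manager_id=2 -> Iris

SQL:
SELECT a.name AS item, b.name AS manager
FROM employees a
LEFT JOIN employees b ON a.manager_id = b.id

Result:
item  | manager
------+--------
Alice | NULL   
Iris  | NULL   
Pete  | Iris   
Julia | Iris   


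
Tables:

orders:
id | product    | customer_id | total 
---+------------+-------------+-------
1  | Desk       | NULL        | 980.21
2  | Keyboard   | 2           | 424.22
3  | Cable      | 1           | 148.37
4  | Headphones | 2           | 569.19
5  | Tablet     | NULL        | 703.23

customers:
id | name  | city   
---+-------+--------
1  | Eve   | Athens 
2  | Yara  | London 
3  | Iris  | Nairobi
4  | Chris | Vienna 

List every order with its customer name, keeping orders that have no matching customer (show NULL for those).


LEFT JOIN keeps every row from orders (the left table); where customer_id has no match in customers, the customer columns become NULL. Walk through each order:
  - order 1 (Desk): customer_id=NULL, no match -> kept with NULL
  - order 2 (Keyboard): customer_id=2 -> matches Yara
  - order 3 (Cable): customer_id=1 -> matches Eve
  - order 4 (Headphones): customer_id=2 -> matches Yara
  - order 5 (Tablet): customer_id=NULL, no match -> kept with NULL
All 5 rows appear; 2 have NULL customer.

SQL:
SELECT a.product, b.name AS customer
FROM orders a
LEFT JOIN customers b ON a.customer_id = b.id

Result:
product    | customer
-----------+---------
Desk       | NULL    
Keyboard   | Yara    
Cable      | Eve     
Headphones | Yara    
Tablet     | NULL    


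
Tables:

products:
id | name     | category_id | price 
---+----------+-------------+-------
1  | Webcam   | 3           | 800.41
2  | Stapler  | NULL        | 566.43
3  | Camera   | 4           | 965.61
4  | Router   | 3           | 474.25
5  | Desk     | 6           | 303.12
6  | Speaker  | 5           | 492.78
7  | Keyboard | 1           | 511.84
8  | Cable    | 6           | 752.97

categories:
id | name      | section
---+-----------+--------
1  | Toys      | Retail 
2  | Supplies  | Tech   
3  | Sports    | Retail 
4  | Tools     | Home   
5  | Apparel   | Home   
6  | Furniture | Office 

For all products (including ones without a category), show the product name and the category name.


LEFT JOIN keeps every row from products (the left table); where category_id has no match in categories, the category columns become NULL. Walk through each product:
  - product 1 (Webcam): category_id=3 -> matches Sports
  - product 2 (Stapler): category_id=NULL, no match -> kept with NULL
  - product 3 (Camera): category_id=4 -> matches Tools
  - product 4 (Router): category_id=3 -> matches Sports
  - product 5 (Desk): category_id=6 -> matches Furniture
  - product 6 (Speaker): category_id=5 -> matches Apparel
  - product 7 (Keyboard): category_id=1 -> matches Toys
  - product 8 (Cable): category_id=6 -> matches Furniture
All 8 rows appear; 1 has NULL category.

SQL:
SELECT a.name, b.name AS category
FROM products a
LEFT JOIN categories b ON a.category_id = b.id

Result:
name     | category 
---------+----------
Webcam   | Sports   
Stapler  | NULL     
Camera   | Tools    
Router   | Sports   
Desk     | Furniture
Speaker  | Apparel  
Keyboard | Toys     
Cable    | Furniture


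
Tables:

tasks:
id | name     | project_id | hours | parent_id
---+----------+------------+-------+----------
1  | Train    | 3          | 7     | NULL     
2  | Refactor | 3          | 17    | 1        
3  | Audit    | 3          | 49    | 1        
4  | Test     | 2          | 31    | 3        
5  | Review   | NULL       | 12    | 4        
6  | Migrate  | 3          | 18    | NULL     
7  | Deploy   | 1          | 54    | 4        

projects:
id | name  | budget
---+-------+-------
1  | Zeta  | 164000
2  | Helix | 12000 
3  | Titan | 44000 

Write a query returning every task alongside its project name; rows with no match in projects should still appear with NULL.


LEFT JOIN keeps every row from tasks (the left table); where project_id has no match in projects, the project columns become NULL. Walk through each task:
  - task 1 (Train): project_id=3 -> matches Titan
  - task 2 (Refactor): project_id=3 -> matches Titan
  - task 3 (Audit): project_id=3 -> matches Titan
  - task 4 (Test): project_id=2 -> matches Helix
  - task 5 (Review): project_id=NULL, no match -> kept with NULL
  - task 6 (Migrate): project_id=3 -> matches Titan
  - task 7 (Deploy): project_id=1 -> matches Zeta
All 7 rows appear; 1 has NULL project.

SQL:
SELECT a.name, b.name AS project
FROM tasks a
LEFT JOIN projects b ON a.project_id = b.id

Result:
name     | project
---------+--------
Train    | Titan  
Refactor | Titan  
Audit    | Titan  
Test     | Helix  
Review   | NULL   
Migrate  | Titan  
Deploy   | Zeta   


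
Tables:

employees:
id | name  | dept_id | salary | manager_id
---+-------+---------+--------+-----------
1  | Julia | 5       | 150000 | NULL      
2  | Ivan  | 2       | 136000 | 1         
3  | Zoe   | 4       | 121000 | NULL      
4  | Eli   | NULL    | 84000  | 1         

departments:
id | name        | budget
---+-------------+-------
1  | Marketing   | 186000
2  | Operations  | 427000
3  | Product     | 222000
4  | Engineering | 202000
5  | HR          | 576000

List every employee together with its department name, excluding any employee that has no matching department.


INNER JOIN keeps only employees rows whose dept_id matches an id in departments. Walk through each employee:
  - employee 1 (Julia): dept_id=5 -> matches HR
  - employee 2 (Ivan): dept_id=2 -> matches Operations
  - employee 3 (Zoe): dept_id=4 -> matches Engineering
  - employee 4 (Eli): dept_id=NULL, no match -> dropped
So 1 of 4 rows is dropped.

SQL:
SELECT a.name, b.name AS department
FROM employees a
INNER JOIN departments b ON a.dept_id = b.id

Result:
name  | department 
------+------------
Julia | HR         
Ivan  | Operations 
Zoe   | Engineering


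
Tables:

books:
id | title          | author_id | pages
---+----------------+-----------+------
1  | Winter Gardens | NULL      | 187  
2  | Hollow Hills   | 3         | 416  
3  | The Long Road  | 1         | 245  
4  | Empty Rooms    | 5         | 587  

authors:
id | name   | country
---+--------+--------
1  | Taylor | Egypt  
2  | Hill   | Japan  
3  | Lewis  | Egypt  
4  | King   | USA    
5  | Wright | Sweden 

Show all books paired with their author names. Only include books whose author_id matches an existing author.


INNER JOIN keeps only books rows whose author_id matches an id in authors. Walk through each book:
  - book 1 (Winter Gardens): author_id=NULL, no match -> dropped
  - book 2 (Hollow Hills): author_id=3 -> matches Lewis
  - book 3 (The Long Road): author_id=1 -> matches Taylor
  - book 4 (Empty Rooms): author_id=5 -> matches Wright
So 1 of 4 rows is dropped.

SQL:
SELECT a.title, b.name AS author
FROM books a
INNER JOIN authors b ON a.author_id = b.id

Result:
title         | author
--------------+-------
Hollow Hills  | Lewis 
The Long Road | Taylor
Empty Rooms   | Wright


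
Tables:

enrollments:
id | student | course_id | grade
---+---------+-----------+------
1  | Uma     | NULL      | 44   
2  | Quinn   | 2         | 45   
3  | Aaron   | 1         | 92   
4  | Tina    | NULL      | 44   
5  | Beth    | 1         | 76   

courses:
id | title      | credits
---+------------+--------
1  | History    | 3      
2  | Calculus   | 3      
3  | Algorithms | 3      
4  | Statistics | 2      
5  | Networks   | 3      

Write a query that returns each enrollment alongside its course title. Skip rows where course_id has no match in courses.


INNER JOIN keeps only enrollments rows whose course_id matches an id in courses. Walk through each enrollment:
  - enrollment 1 (Uma): course_id=NULL, no match -> dropped
  - enrollment 2 (Quinn): course_id=2 -> matches Calculus
  - enrollment 3 (Aaron): course_id=1 -> matches History
  - enrollment 4 (Tina): course_id=NULL, no match -> dropped
  - enrollment 5 (Beth): course_id=1 -> matches History
So 2 of 5 rows are dropped.

SQL:
SELECT a.student, b.title AS course
FROM enrollments a
INNER JOIN courses b ON a.course_id = b.id

Result:
student | course  
--------+---------
Quinn   | Calculus
Aaron   | History 
Beth    | History 


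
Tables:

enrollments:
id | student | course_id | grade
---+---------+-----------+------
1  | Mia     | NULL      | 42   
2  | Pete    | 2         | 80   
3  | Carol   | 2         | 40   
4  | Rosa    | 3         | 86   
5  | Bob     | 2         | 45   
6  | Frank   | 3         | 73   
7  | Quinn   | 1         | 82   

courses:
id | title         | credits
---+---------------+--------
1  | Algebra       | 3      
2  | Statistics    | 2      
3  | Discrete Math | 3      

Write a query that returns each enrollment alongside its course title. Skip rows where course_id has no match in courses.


INNER JOIN keeps only enrollments rows whose course_id matches an id in courses. Walk through each enrollment:
  - enrollment 1 (Mia): course_id=NULL, no match -> dropped
  - enrollment 2 (Pete): course_id=2 -> matches Statistics
  - enrollment 3 (Carol): course_id=2 -> matches Statistics
  - enrollment 4 (Rosa): course_id=3 -> matches Discrete Math
  - enrollment 5 (Bob): course_id=2 -> matches Statistics
  - enrollment 6 (Frank): course_id=3 -> matches Discrete Math
  - enrollment 7 (Quinn): course_id=1 -> matches Algebra
So 1 of 7 rows is dropped.

SQL:
SELECT a.student, b.title AS course
FROM enrollments a
INNER JOIN courses b ON a.course_id = b.id

Result:
student | course       
--------+--------------
Pete    | Statistics   
Carol   | Statistics   
Rosa    | Discrete Math
Bob     | Statistics   
Frank   | Discrete Math
Quinn   | Algebra      


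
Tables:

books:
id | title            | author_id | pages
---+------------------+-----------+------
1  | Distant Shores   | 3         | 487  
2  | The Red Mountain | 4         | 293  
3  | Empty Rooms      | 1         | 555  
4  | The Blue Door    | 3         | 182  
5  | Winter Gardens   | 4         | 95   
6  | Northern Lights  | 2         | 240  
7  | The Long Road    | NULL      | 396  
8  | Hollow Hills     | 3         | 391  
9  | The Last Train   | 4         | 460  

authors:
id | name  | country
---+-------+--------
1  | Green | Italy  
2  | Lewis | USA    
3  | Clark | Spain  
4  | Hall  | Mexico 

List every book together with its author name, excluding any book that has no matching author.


INNER JOIN keeps only books rows whose author_id matches an id in authors. Walk through each book:
  - book 1 (Distant Shores): author_id=3 -> matches Clark
  - book 2 (The Red Mountain): author_id=4 -> matches Hall
  - book 3 (Empty Rooms): author_id=1 -> matches Green
  - book 4 (The Blue Door): author_id=3 -> matches Clark
  - book 5 (Winter Gardens): author_id=4 -> matches Hall
  - book 6 (Northern Lights): author_id=2 -> matches Lewis
  - book 7 (The Long Road): author_id=NULL, no match -> dropped
  - book 8 (Hollow Hills): author_id=3 -> matches Clark
  - book 9 (The Last Train): author_id=4 -> matches Hall
So 1 of 9 rows is dropped.

SQL:
SELECT a.title, b.name AS author
FROM books a
INNER JOIN authors b ON a.author_id = b.id

Result:
title            | author
-----------------+-------
Distant Shores   | Clark 
The Red Mountain | Hall  
Empty Rooms      | Green 
The Blue Door    | Clark 
Winter Gardens   | Hall  
Northern Lights  | Lewis 
Hollow Hills     | Clark 
The Last Train   | Hall  


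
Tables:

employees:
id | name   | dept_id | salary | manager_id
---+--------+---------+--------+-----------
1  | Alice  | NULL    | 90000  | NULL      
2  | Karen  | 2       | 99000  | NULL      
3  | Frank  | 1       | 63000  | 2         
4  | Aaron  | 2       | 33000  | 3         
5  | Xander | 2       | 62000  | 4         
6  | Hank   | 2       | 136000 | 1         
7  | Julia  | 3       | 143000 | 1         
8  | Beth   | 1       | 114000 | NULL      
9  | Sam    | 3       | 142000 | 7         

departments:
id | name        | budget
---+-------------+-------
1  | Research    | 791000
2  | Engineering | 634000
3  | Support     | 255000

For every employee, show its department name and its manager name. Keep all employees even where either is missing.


Two LEFT JOINs from the same base table employees: one to departments via dept_id, one to employees itself via manager_id. Both are LEFT so every employee is preserved.
Match against departments:
  - employee 1 (Alice): dept_id=NULL, no match -> kept with NULL
  - employee 2 (Karen): dept_id=2 -> matches Engineering
  - employee 3 (Frank): dept_id=1 -> matches Research
  - employee 4 (Aaron): dept_id=2 -> matches Engineering
  - employee 5 (Xander): dept_id=2 -> matches Engineering
  - employee 6 (Hank): dept_id=2 -> matches Engineering
  - employee 7 (Julia): dept_id=3 -> matches Support
  - employee 8 (Beth): dept_id=1 -> matches Research
  - employee 9 (Sam): dept_id=3 -> matches Support
Match against employees (self):
  - employee 1 (Alice): manager_id=NULL -> NULL
  - employee 2 (Karen): manager_id=NULL -> NULL
  - employee 3 (Frank): manager_id=2 -> Karen
  - employee 4 (Aaron): manager_id=3 -> Frank
  - employee 5 (Xander): manager_id=4 -> Aaron
  - employee 6 (Hank): manager_id=1 -> Alice
  - employee 7 (Julia): manager_id=1 -> Alice
  - employee 8 (Beth): manager_id=NULL -> NULL
  - employee 9 (Sam): manager_id=7 -> Julia

SQL:
SELECT a.name, b.name AS department, c.name AS manager
FROM employees a
LEFT JOIN departments b ON a.dept_id = b.id
LEFT JOIN employees c ON a.manager_id = c.id

Result:
name   | department  | manager
-------+-------------+--------
Alice  | NULL        | NULL   
Karen  | Engineering | NULL   
Frank  | Research    | Karen  
Aaron  | Engineering | Frank  
Xander | Engineering | Aaron  
Hank   | Engineering | Alice  
Julia  | Support     | Alice  
Beth   | Research    | NULL   
Sam    | Support     | Julia  


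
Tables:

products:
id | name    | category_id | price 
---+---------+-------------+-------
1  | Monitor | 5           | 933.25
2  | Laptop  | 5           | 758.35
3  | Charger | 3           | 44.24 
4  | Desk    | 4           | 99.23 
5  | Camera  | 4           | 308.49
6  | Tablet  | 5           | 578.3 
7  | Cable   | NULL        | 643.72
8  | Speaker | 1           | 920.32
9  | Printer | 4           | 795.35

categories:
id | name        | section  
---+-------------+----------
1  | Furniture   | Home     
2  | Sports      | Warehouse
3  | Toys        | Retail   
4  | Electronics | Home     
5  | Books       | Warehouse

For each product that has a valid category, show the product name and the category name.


INNER JOIN keeps only products rows whose category_id matches an id in categories. Walk through each product:
  - product 1 (Monitor): category_id=5 -> matches Books
  - product 2 (Laptop): category_id=5 -> matches Books
  - product 3 (Charger): category_id=3 -> matches Toys
  - product 4 (Desk): category_id=4 -> matches Electronics
  - product 5 (Camera): category_id=4 -> matches Electronics
  - product 6 (Tablet): category_id=5 -> matches Books
  - product 7 (Cable): category_id=NULL, no match -> dropped
  - product 8 (Speaker): category_id=1 -> matches Furniture
  - product 9 (Printer): category_id=4 -> matches Electronics
So 1 of 9 rows is dropped.

SQL:
SELECT a.name, b.name AS category
FROM products a
INNER JOIN categories b ON a.category_id = b.id

Result:
name    | category   
--------+------------
Monitor | Books      
Laptop  | Books      
Charger | Toys       
Desk    | Electronics
Camera  | Electronics
Tablet  | Books      
Speaker | Furniture  
Printer | Electronics


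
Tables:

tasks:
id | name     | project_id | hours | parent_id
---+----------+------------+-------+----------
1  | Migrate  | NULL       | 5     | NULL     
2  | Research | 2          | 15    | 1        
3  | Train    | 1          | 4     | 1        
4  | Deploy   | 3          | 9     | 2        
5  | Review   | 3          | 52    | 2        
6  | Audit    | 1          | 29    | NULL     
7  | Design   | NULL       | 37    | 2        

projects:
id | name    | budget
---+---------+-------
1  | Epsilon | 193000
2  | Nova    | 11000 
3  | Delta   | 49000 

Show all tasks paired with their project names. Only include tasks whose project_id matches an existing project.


INNER JOIN keeps only tasks rows whose project_id matches an id in projects. Walk through each task:
  - task 1 (Migrate): project_id=NULL, no match -> dropped
  - task 2 (Research): project_id=2 -> matches Nova
  - task 3 (Train): project_id=1 -> matches Epsilon
  - task 4 (Deploy): project_id=3 -> matches Delta
  - task 5 (Review): project_id=3 -> matches Delta
  - task 6 (Audit): project_id=1 -> matches Epsilon
  - task 7 (Design): project_id=NULL, no match -> dropped
So 2 of 7 rows are dropped.

SQL:
SELECT a.name, b.name AS project
FROM tasks a
INNER JOIN projects b ON a.project_id = b.id

Result:
name     | project
---------+--------
Research | Nova   
Train    | Epsilon
Deploy   | Delta  
Review   | Delta  
Audit    | Epsilon
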